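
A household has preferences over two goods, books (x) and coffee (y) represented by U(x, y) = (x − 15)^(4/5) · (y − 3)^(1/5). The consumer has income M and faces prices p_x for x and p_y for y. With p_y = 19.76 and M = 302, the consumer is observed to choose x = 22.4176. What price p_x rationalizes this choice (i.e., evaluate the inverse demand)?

p_x = 10

MRS = 4·(y−3)/(x−15). Tangency with p_x/p_y gives y−3 = (1/4)·(p_x/p_y)·(x−15).
After buying the subsistence bundle (15, 3), a share 0.8 of the remaining income goes to x: x* = 15 + 0.8·(M − 15p_x − 3p_y)/p_x.
Set x* = 22.4176 in the demand function and solve for p_x: p_x = 10.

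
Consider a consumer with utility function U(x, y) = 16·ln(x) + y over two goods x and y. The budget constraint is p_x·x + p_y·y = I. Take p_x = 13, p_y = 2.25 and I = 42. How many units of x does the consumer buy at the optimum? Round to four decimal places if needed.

x* = 2.7692

MU_x = 16/x, MU_y = 1. Tangency: 16/x = p_x/p_y.
So x*(p_x,p_y) = 16·p_y/p_x, independent of income; and y* = (I − 16·p_y)/p_y.
At the given prices: x* = 16·2.25/13 = 2.7692.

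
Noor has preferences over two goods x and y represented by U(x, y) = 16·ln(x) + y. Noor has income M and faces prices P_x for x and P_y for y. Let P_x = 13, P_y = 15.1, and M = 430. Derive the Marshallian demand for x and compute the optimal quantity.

x* = 18.5846

MU_x = 16/x, MU_y = 1. Tangency: 16/x = P_x/P_y.
So x*(P_x,P_y) = 16·P_y/P_x, independent of income; and y* = (M − 16·P_y)/P_y.
At the given prices: x* = 16·15.1/13 = 18.5846.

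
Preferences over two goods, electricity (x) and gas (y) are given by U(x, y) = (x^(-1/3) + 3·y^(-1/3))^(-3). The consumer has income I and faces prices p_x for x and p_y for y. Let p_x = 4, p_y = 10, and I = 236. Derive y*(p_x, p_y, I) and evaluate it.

Substitute y = (y/x)·x into the budget: x* = I/(p_x + p_y·(y/x)).
Numerically y/x = 1.146531, so x* = 236/(4 + 10·1.146531) = 15.26 and y* = 1.146531·15.26 = 17.496.

y* = 17.496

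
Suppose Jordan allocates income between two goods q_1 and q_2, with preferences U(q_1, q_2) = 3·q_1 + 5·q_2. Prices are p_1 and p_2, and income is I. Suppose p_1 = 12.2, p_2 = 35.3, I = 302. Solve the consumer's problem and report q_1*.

Linear utility — the consumer picks whichever good has higher MU/price: 3/12.2 = 0.2459 vs 5/35.3 = 0.1416.
q_1 gives more utility per dollar, so spend all income on q_1: q_1* = I/p_1, q_2* = 0.
Numerically: q_1* = 24.7541, q_2* = 0.

q_1* = 24.7541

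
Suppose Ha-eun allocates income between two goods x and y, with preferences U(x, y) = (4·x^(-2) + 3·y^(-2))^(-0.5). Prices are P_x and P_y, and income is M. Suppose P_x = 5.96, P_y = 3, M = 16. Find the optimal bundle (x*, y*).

From the CES first-order condition, (4/3)·(y/x)^(3) = P_x/P_y.
Hence y/x = ((3/4)·P_x/P_y)^(1/(3)), i.e. raised to the 1/3 power.
With the ratio pinned down, the budget gives x* = M/(P_x + P_y·(y/x)) and y* = (y/x)·x*.
Numerically y/x = 1.142165, so x* = 16/(5.96 + 3·1.142165) = 1.7046 and y* = 1.142165·1.7046 = 1.9469.

x* = 1.7046, y* = 1.9469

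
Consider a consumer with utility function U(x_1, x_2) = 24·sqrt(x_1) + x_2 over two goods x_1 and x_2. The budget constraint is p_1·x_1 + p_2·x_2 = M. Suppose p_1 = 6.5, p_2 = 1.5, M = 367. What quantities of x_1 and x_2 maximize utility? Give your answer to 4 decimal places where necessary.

Utility is quasi-linear in x_2; the FOC for x_1 is 12/√x_1 = p_1/p_2.
Thus x_1* = (12·p_2/p_1)² — independent of M — with the rest of income spent on x_2.
Plugging in: x_1* = (12·1.5/6.5)² = 7.6686, x_2* = 211.4359.

x_1* = 7.6686, x_2* = 211.4359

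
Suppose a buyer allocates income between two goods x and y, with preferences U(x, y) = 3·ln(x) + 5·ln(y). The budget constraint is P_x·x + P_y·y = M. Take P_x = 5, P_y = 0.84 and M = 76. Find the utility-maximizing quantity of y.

y* = 56.5476

The MRS is (3/5)·y/x. Set MRS = P_x/P_y.
Rearranging, P_y·y = (5/3)·P_x·x. Substituting into the budget gives P_x·x·(1 + (5/3)) = M.
Demand: x*(P_x,P_y,M) = 0.375·M/P_x and y* = 0.625·M/P_y.
At P_x=5, P_y=0.84, M=76: y* = 0.625·76/0.84 = 56.5476.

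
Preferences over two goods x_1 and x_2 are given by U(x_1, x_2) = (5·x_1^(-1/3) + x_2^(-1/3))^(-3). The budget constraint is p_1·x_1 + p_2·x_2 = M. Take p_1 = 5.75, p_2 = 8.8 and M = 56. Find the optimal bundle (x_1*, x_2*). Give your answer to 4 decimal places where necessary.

x_1* = 7.3081, x_2* = 1.5884

MU_x_1 ∝ 5·x_1^(-4/3), MU_x_2 ∝ x_2^(-4/3), so MRS = 5·(x_2/x_1)^(4/3) = p_1/p_2.
Hence x_2/x_1 = ((1/5)·p_1/p_2)^(1/(4/3)), i.e. raised to the 0.75 power.
With the ratio pinned down, the budget gives x_1* = M/(p_1 + p_2·(x_2/x_1)) and x_2* = (x_2/x_1)·x_1*.
Numerically x_2/x_1 = 0.217351, so x_1* = 56/(5.75 + 8.8·0.217351) = 7.3081 and x_2* = 0.217351·7.3081 = 1.5884.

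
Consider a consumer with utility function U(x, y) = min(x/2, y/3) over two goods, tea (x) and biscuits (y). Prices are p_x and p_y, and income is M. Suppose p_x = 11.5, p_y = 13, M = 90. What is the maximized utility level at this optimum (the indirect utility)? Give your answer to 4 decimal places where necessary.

V = 1.4516

Leontief preferences: the optimum is at the kink where x/2 = y/3, i.e. y = (3/2)·x.
Budget: p_x·x + p_y·(3/2)·x = M, so (2·p_x + 3·p_y)·x = 2·M.
Demand: x*(p_x,p_y,M) = 2·M/(2·p_x + 3·p_y), y* = 3·M/(2·p_x + 3·p_y).
Here 2·11.5 + 3·13 = 62, giving x* = 2.9032 and y* = 4.3548.
Utility at the optimum: U(2.9032, 4.3548) = 1.4516.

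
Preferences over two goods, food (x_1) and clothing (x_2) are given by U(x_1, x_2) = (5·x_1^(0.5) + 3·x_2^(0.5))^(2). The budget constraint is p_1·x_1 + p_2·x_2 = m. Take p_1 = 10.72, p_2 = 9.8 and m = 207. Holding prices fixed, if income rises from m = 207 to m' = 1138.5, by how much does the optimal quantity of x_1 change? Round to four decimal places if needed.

With the ratio pinned down, the budget gives x_1* = m/(p_1 + p_2·(x_2/x_1)) and x_2* = (x_2/x_1)·x_1*.
Numerically x_2/x_1 = 0.430765, so x_1* = 207/(10.72 + 9.8·0.430765) = 13.854.
At m' = 1138.5: x_1* = 76.1972. Change: 76.1972 − 13.854 = 62.3432.

Δx_1* = 62.3432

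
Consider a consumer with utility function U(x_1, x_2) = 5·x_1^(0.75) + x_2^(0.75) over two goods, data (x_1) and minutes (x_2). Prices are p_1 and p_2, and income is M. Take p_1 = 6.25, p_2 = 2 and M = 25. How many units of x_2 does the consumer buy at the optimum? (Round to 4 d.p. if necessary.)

x_2* = 0.5819

With the ratio pinned down, the budget gives x_1* = M/(p_1 + p_2·(x_2/x_1)) and x_2* = (x_2/x_1)·x_1*.
Numerically x_2/x_1 = 0.152588, so x_1* = 25/(6.25 + 2·0.152588) = 3.8138 and x_2* = 0.152588·3.8138 = 0.5819.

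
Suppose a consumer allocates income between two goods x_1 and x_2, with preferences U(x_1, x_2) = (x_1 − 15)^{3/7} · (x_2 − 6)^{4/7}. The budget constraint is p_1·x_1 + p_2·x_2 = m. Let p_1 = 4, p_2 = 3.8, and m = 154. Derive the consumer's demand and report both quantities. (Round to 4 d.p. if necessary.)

x_1* = 22.6286, x_2* = 16.7068

MRS = (3/4)·(x_2−6)/(x_1−15). Tangency with p_1/p_2 gives x_2−6 = (4/3)·(p_1/p_2)·(x_1−15).
Substituting into the budget: x_1* = 15 + 3/7·(m − 15·p_1 − 6·p_2)/p_1, and x_2* = 6 + 4/7·(…)/p_2.
Discretionary income = 154 − 15·4 − 6·3.8 = 71.2; x_1* = 15 + 3/7·71.2/4 = 22.6286; x_2* = 6 + 4/7·71.2/3.8 = 16.7068.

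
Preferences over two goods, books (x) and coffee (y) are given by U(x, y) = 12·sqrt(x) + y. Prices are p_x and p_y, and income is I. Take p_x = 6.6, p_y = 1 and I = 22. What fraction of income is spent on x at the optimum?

Plugging in: x* = (6·1/6.6)² = 0.8264, y* = 16.5455.
Expenditure on x: 6.6·0.8264 = 5.4545; share = 0.2479.

share on x = 0.2479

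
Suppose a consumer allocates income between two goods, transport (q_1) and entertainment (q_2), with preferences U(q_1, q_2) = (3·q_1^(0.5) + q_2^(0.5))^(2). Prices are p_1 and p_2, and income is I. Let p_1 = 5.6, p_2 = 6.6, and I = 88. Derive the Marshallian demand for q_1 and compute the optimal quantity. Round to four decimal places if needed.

MRS = MU_q_1/MU_q_2 = 3·(q_2/q_1)^(0.5). Set equal to p_1/p_2.
Solve for the ratio: q_2/q_1 = [(1/3)·p_1/p_2]^(2).
With the ratio pinned down, the budget gives q_1* = I/(p_1 + p_2·(q_2/q_1)) and q_2* = (q_2/q_1)·q_1*.
Numerically q_2/q_1 = 0.079992, so q_1* = 88/(5.6 + 6.6·0.079992) = 14.3604.

q_1* = 14.3604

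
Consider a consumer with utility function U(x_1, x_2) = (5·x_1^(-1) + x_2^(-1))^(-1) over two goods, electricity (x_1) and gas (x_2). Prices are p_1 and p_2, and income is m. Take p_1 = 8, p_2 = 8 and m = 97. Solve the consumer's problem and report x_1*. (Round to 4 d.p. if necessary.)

MU_x_1 ∝ 5·x_1^(-2), MU_x_2 ∝ x_2^(-2), so MRS = 5·(x_2/x_1)^(2) = p_1/p_2.
Solve for the ratio: x_2/x_1 = [(1/5)·p_1/p_2]^(0.5).
Substitute x_2 = (x_2/x_1)·x_1 into the budget: x_1* = m/(p_1 + p_2·(x_2/x_1)).
Numerically x_2/x_1 = 0.447214, so x_1* = 97/(8 + 8·0.447214) = 8.3782.

x_1* = 8.3782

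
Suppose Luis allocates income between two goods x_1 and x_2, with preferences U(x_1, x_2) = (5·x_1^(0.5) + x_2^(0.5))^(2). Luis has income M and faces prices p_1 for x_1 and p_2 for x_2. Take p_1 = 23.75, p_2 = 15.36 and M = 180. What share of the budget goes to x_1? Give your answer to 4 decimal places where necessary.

share on x_1 = 0.9418

MRS = MU_x_1/MU_x_2 = 5·(x_2/x_1)^(0.5). Set equal to p_1/p_2.
Hence x_2/x_1 = ((1/5)·p_1/p_2)^(1/(0.5)), i.e. raised to the 2 power.
With the ratio pinned down, the budget gives x_1* = M/(p_1 + p_2·(x_2/x_1)) and x_2* = (x_2/x_1)·x_1*.
Numerically x_2/x_1 = 0.095632, so x_1* = 180/(23.75 + 15.36·0.095632) = 7.1375 and x_2* = 0.095632·7.1375 = 0.6826.
Expenditure on x_1: 23.75·7.1375 = 169.5156; share = 0.9418.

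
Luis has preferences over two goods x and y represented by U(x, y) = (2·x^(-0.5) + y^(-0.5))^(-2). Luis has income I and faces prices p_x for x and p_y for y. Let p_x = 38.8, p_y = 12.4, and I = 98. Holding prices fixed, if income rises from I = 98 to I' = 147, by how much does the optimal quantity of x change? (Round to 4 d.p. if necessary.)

Δx* = 0.8827

MU_x ∝ 2·x^(-1.5), MU_y ∝ y^(-1.5), so MRS = 2·(y/x)^(1.5) = p_x/p_y.
Hence y/x = ((1/2)·p_x/p_y)^(1/(1.5)), i.e. raised to the 2/3 power.
Substitute y = (y/x)·x into the budget: x* = I/(p_x + p_y·(y/x)).
Numerically y/x = 1.34768, so x* = 98/(38.8 + 12.4·1.34768) = 1.7654.
At I' = 147: x* = 2.6481. Change: 2.6481 − 1.7654 = 0.8827.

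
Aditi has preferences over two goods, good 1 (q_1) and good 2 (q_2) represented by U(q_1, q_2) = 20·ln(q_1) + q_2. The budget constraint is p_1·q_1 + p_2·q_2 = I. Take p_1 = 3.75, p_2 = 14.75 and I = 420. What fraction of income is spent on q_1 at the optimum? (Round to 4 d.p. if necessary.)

share on q_1 = 0.7024

MU_q_1 = 20/q_1, MU_q_2 = 1. Tangency: 20/q_1 = p_1/p_2.
So q_1*(p_1,p_2) = 20·p_2/p_1, independent of income; and q_2* = (I − 20·p_2)/p_2.
At the given prices: q_1* = 20·14.75/3.75 = 78.6667, and q_2* = 8.4746.
Expenditure on q_1: 3.75·78.6667 = 295; share = 0.7024.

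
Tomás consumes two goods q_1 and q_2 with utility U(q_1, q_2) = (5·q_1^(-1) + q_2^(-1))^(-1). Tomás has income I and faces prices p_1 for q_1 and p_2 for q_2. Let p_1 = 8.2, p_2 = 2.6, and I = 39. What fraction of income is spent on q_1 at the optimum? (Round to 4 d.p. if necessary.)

share on q_1 = 0.7988

MU_q_1 ∝ 5·q_1^(-2), MU_q_2 ∝ q_2^(-2), so MRS = 5·(q_2/q_1)^(2) = p_1/p_2.
Solve for the ratio: q_2/q_1 = [(1/5)·p_1/p_2]^(0.5).
With the ratio pinned down, the budget gives q_1* = I/(p_1 + p_2·(q_2/q_1)) and q_2* = (q_2/q_1)·q_1*.
Numerically q_2/q_1 = 0.79421, so q_1* = 39/(8.2 + 2.6·0.79421) = 3.7993 and q_2* = 0.79421·3.7993 = 3.0175.
Expenditure on q_1: 8.2·3.7993 = 31.1546; share = 0.7988.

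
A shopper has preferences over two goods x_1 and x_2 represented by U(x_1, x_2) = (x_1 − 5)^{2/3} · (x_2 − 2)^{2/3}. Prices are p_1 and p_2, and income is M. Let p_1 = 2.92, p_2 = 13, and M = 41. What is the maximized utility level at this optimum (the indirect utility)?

V = 0.0104

Let x_1' = x_1−5, x_2' = x_2−2. MRS = x_2'/x_1' = p_1/p_2.
After buying the subsistence bundle (5, 2), a share 0.5 of the remaining income goes to x_1: x_1* = 5 + 0.5·(M − 5p_1 − 2p_2)/p_1.
Discretionary income = 41 − 5·2.92 − 2·13 = 0.4; x_1* = 5 + 0.5·0.4/2.92 = 5.0685; x_2* = 2 + 0.5·0.4/13 = 2.0154.
Utility at the optimum: U(5.0685, 2.0154) = 0.0104.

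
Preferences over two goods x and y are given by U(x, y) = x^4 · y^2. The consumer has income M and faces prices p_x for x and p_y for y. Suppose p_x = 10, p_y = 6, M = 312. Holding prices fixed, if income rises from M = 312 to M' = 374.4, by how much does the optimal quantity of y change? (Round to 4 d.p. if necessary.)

Tangency: MRS = 2·y/x = p_x/p_y.
So 4·p_y·y = 2·p_x·x; combined with the budget, a share 2/3 of income goes to x.
Demand: x*(p_x,p_y,M) = 2/3·M/p_x and y* = 1/3·M/p_y.
At p_x=10, p_y=6, M=312: y* = 1/3·312/6 = 17.3333.
At M' = 374.4: y* = 20.8. Change: 20.8 − 17.3333 = 3.4667.

Δy* = 3.4667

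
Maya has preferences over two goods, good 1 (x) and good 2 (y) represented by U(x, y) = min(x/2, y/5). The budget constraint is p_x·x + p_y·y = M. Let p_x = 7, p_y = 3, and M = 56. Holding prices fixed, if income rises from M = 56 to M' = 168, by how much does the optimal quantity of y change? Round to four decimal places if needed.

With perfect complements, no substitution: consume in ratio x:y = 2:5.
Budget: p_x·x + p_y·(5/2)·x = M, so (2·p_x + 5·p_y)·x = 2·M.
Demand: x*(p_x,p_y,M) = 2·M/(2·p_x + 5·p_y), y* = 5·M/(2·p_x + 5·p_y).
Here 2·7 + 5·3 = 29, giving y* = 9.6552.
At M' = 168: y* = 28.9655. Change: 28.9655 − 9.6552 = 19.3103.

Δy* = 19.3103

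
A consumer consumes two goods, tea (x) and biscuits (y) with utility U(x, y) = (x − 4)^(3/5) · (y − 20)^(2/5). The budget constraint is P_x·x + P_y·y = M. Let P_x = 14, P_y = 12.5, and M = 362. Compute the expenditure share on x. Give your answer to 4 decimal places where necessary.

share on x = 0.2475

MRS = (3/2)·(y−20)/(x−4). Tangency with P_x/P_y gives y−20 = (2/3)·(P_x/P_y)·(x−4).
Substituting into the budget: x* = 4 + 0.6·(M − 4·P_x − 20·P_y)/P_x, and y* = 20 + 0.4·(…)/P_y.
Discretionary income = 362 − 4·14 − 20·12.5 = 56; x* = 4 + 0.6·56/14 = 6.4; y* = 20 + 0.4·56/12.5 = 21.792.
Expenditure on x: 14·6.4 = 89.6; share = 0.2475.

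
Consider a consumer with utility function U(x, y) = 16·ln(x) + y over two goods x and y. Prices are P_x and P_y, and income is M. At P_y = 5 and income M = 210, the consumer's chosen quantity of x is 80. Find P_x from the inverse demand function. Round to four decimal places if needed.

P_x = 1

Set MRS = P_x/P_y: (16/x)/1 = P_x/P_y.
So x*(P_x,P_y) = 16·P_y/P_x, independent of income; and y* = (M − 16·P_y)/P_y.
Set x* = 80 in the demand function and solve for P_x: P_x = 1.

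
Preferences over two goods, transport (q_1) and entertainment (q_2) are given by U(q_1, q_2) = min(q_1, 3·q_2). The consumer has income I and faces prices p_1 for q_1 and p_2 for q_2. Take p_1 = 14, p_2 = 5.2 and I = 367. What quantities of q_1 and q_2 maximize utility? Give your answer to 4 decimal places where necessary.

q_1* = 23.3263, q_2* = 7.7754

Leontief preferences: the optimum is at the kink where q_1/3 = q_2/1, i.e. q_2 = (1/3)·q_1.
Budget: p_1·q_1 + p_2·(1/3)·q_1 = I, so (3·p_1 + p_2)·q_1 = 3·I.
Demand: q_1*(p_1,p_2,I) = 3·I/(3·p_1 + p_2), q_2* = I/(3·p_1 + p_2).
Here 3·14 + 5.2 = 47.2, giving q_1* = 23.3263 and q_2* = 7.7754.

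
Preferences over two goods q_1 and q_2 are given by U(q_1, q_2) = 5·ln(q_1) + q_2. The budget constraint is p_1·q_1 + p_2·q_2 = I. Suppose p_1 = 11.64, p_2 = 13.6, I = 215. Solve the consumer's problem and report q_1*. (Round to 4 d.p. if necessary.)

q_1* = 5.8419

MU_q_1 = 5/q_1, MU_q_2 = 1. Tangency: 5/q_1 = p_1/p_2.
So q_1*(p_1,p_2) = 5·p_2/p_1, independent of income; and q_2* = (I − 5·p_2)/p_2.
At the given prices: q_1* = 5·13.6/11.64 = 5.8419.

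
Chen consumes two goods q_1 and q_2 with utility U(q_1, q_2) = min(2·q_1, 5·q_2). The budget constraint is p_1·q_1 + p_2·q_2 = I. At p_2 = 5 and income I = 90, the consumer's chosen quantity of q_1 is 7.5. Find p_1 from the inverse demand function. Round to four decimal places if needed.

p_1 = 10

With perfect complements, no substitution: consume in ratio q_1:q_2 = 5:2.
Budget: p_1·q_1 + p_2·(2/5)·q_1 = I, so (5·p_1 + 2·p_2)·q_1 = 5·I.
Demand: q_1*(p_1,p_2,I) = 5·I/(5·p_1 + 2·p_2), q_2* = 2·I/(5·p_1 + 2·p_2).
Set q_1* = 7.5 in the demand function and solve for p_1: p_1 = 10.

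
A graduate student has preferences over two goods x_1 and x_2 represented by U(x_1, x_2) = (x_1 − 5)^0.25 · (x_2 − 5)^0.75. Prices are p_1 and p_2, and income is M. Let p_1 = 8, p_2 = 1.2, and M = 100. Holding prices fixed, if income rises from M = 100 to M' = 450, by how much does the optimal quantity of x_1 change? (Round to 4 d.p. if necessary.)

Δx_1* = 10.9375

Let x_1' = x_1−5, x_2' = x_2−5. MRS = (1/3)·x_2'/x_1' = p_1/p_2.
Substituting into the budget: x_1* = 5 + 0.25·(M − 5·p_1 − 5·p_2)/p_1, and x_2* = 5 + 0.75·(…)/p_2.
Discretionary income = 100 − 5·8 − 5·1.2 = 54; x_1* = 5 + 0.25·54/8 = 6.6875.
At M' = 450: x_1* = 17.625. Change: 17.625 − 6.6875 = 10.9375.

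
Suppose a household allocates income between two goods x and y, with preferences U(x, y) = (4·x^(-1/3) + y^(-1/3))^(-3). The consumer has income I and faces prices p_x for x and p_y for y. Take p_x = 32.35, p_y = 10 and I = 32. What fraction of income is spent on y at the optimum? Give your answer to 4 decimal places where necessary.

share on y = 0.2086

MU_x ∝ 4·x^(-4/3), MU_y ∝ y^(-4/3), so MRS = 4·(y/x)^(4/3) = p_x/p_y.
Hence y/x = ((1/4)·p_x/p_y)^(1/(4/3)), i.e. raised to the 0.75 power.
Substitute y = (y/x)·x into the budget: x* = I/(p_x + p_y·(y/x)).
Numerically y/x = 0.852827, so x* = 32/(32.35 + 10·0.852827) = 0.7828 and y* = 0.852827·0.7828 = 0.6676.
Expenditure on y: 10·0.6676 = 6.676; share = 0.2086.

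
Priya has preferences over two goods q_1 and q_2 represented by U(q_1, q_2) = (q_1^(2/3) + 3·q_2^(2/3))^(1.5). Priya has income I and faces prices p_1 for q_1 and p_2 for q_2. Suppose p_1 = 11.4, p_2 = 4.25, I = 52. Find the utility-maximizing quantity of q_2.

q_2* = 12.1726

From the CES first-order condition, (1/3)·(q_2/q_1)^(1/3) = p_1/p_2.
Hence q_2/q_1 = (3·p_1/p_2)^(1/(1/3)), i.e. raised to the 3 power.
Substitute q_2 = (q_2/q_1)·q_1 into the budget: q_1* = I/(p_1 + p_2·(q_2/q_1)).
Numerically q_2/q_1 = 521.088547, so q_1* = 52/(11.4 + 4.25·521.088547) = 0.0234 and q_2* = 521.088547·0.0234 = 12.1726.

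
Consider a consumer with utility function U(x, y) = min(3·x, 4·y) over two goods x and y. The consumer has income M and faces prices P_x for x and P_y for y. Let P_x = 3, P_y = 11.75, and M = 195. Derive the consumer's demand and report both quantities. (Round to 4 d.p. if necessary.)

x* = 16.5079, y* = 12.381

Demand: x*(P_x,P_y,M) = 4·M/(4·P_x + 3·P_y), y* = 3·M/(4·P_x + 3·P_y).
Here 4·3 + 3·11.75 = 47.25, giving x* = 16.5079 and y* = 12.381.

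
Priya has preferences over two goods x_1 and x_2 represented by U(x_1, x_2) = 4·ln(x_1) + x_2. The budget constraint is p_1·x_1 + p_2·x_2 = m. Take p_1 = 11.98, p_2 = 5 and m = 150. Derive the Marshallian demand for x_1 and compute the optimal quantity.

x_1* = 1.6694

So x_1*(p_1,p_2) = 4·p_2/p_1, independent of income; and x_2* = (m − 4·p_2)/p_2.
At the given prices: x_1* = 4·5/11.98 = 1.6694.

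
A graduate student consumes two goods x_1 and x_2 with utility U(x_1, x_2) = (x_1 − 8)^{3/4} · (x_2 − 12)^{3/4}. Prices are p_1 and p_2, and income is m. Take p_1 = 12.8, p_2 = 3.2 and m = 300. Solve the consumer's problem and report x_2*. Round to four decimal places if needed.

x_2* = 36.875

MRS = (x_2−12)/(x_1−8). Tangency with p_1/p_2 gives x_2−12 = (p_1/p_2)·(x_1−8).
Substituting into the budget: x_1* = 8 + 0.5·(m − 8·p_1 − 12·p_2)/p_1, and x_2* = 12 + 0.5·(…)/p_2.
Discretionary income = 300 − 8·12.8 − 12·3.2 = 159.2; x_2* = 12 + 0.5·159.2/3.2 = 36.875.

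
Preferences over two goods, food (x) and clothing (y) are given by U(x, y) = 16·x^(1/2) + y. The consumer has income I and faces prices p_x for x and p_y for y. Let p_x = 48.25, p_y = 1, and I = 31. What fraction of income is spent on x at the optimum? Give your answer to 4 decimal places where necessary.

Thus x* = (8·p_y/p_x)² — independent of I — with the rest of income spent on y.
Plugging in: x* = (8·1/48.25)² = 0.0275, y* = 29.6736.
Expenditure on x: 48.25·0.0275 = 1.3264; share = 0.0428.

share on x = 0.0428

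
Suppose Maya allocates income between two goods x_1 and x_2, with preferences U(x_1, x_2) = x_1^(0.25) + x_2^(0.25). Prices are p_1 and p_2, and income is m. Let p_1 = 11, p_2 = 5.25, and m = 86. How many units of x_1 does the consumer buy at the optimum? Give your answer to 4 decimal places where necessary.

MRS = MU_x_1/MU_x_2 = (x_2/x_1)^(0.75). Set equal to p_1/p_2.
Solve for the ratio: x_2/x_1 = [p_1/p_2]^(4/3).
Substitute x_2 = (x_2/x_1)·x_1 into the budget: x_1* = m/(p_1 + p_2·(x_2/x_1)).
Numerically x_2/x_1 = 2.681089, so x_1* = 86/(11 + 5.25·2.681089) = 3.4296.

x_1* = 3.4296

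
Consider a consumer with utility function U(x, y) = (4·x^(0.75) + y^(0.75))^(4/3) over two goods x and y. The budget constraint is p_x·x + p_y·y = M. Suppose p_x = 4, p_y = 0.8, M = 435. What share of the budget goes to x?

MRS = MU_x/MU_y = 4·(y/x)^(0.25). Set equal to p_x/p_y.
Hence y/x = ((1/4)·p_x/p_y)^(1/(0.25)), i.e. raised to the 4 power.
Substitute y = (y/x)·x into the budget: x* = M/(p_x + p_y·(y/x)).
Numerically y/x = 2.441406, so x* = 435/(4 + 0.8·2.441406) = 73.0709 and y* = 2.441406·73.0709 = 178.3957.
Expenditure on x: 4·73.0709 = 292.2835; share = 0.6719.

share on x = 0.6719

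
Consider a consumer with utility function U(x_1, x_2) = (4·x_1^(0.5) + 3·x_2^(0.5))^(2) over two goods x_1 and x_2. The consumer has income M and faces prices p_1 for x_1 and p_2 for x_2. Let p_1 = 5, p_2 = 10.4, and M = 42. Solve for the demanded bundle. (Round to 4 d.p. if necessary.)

MU_x_1 ∝ 4·x_1^(-0.5), MU_x_2 ∝ 3·x_2^(-0.5), so MRS = (4/3)·(x_2/x_1)^(0.5) = p_1/p_2.
Solve for the ratio: x_2/x_1 = [(3/4)·p_1/p_2]^(2).
With the ratio pinned down, the budget gives x_1* = M/(p_1 + p_2·(x_2/x_1)) and x_2* = (x_2/x_1)·x_1*.
Numerically x_2/x_1 = 0.130016, so x_1* = 42/(5 + 10.4·0.130016) = 6.6119 and x_2* = 0.130016·6.6119 = 0.8597.

x_1* = 6.6119, x_2* = 0.8597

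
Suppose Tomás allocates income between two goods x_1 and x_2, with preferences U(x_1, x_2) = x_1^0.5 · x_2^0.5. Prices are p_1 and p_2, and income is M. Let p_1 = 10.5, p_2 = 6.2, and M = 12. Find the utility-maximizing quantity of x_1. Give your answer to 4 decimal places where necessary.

MU_x_1/MU_x_2 = (0.5·x_2)/(0.5·x_1); tangency sets this equal to p_1/p_2.
Rearranging, p_2·x_2 = p_1·x_1. Substituting into the budget gives p_1·x_1·(1 + 1) = M.
Demand: x_1*(p_1,p_2,M) = 0.5·M/p_1 and x_2* = 0.5·M/p_2.
At p_1=10.5, p_2=6.2, M=12: x_1* = 0.5·12/10.5 = 0.5714.

x_1* = 0.5714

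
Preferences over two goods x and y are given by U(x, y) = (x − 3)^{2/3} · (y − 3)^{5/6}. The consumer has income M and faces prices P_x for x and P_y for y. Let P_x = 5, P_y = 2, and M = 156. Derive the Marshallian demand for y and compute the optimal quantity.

y* = 40.5

MRS = (4/5)·(y−3)/(x−3). Tangency with P_x/P_y gives y−3 = (5/4)·(P_x/P_y)·(x−3).
Substituting into the budget: x* = 3 + 4/9·(M − 3·P_x − 3·P_y)/P_x, and y* = 3 + 5/9·(…)/P_y.
Discretionary income = 156 − 3·5 − 3·2 = 135; y* = 3 + 5/9·135/2 = 40.5.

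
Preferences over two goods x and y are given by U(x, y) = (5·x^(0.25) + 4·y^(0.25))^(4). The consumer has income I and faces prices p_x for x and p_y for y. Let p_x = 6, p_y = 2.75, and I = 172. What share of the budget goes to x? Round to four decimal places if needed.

share on x = 0.5094

With the ratio pinned down, the budget gives x* = I/(p_x + p_y·(y/x)) and y* = (y/x)·x*.
Numerically y/x = 2.101574, so x* = 172/(6 + 2.75·2.101574) = 14.6019 and y* = 2.101574·14.6019 = 30.6869.
Expenditure on x: 6·14.6019 = 87.6111; share = 0.5094.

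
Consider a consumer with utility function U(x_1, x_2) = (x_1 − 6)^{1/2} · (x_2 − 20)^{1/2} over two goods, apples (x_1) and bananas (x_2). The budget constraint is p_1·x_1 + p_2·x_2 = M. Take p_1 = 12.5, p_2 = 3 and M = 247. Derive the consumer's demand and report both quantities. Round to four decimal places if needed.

x_1* = 10.48, x_2* = 38.6667

MRS = (x_2−20)/(x_1−6). Tangency with p_1/p_2 gives x_2−20 = (p_1/p_2)·(x_1−6).
After buying the subsistence bundle (6, 20), a share 0.5 of the remaining income goes to x_1: x_1* = 6 + 0.5·(M − 6p_1 − 20p_2)/p_1.
Discretionary income = 247 − 6·12.5 − 20·3 = 112; x_1* = 6 + 0.5·112/12.5 = 10.48; x_2* = 20 + 0.5·112/3 = 38.6667.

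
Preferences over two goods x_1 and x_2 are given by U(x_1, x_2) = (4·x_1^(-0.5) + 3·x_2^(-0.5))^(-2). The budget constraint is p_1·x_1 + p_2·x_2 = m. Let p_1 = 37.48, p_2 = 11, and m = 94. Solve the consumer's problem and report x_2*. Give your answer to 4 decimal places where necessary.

From the CES first-order condition, (4/3)·(x_2/x_1)^(1.5) = p_1/p_2.
Solve for the ratio: x_2/x_1 = [(3/4)·p_1/p_2]^(2/3).
Substitute x_2 = (x_2/x_1)·x_1 into the budget: x_1* = m/(p_1 + p_2·(x_2/x_1)).
Numerically x_2/x_1 = 1.869156, so x_1* = 94/(37.48 + 11·1.869156) = 1.6196 and x_2* = 1.869156·1.6196 = 3.0272.

x_2* = 3.0272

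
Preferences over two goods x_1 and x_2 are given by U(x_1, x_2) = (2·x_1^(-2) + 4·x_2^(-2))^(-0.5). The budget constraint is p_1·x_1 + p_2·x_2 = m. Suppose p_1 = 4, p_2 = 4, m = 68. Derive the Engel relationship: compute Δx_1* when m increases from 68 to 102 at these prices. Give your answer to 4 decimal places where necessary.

Δx_1* = 3.7612

MRS = MU_x_1/MU_x_2 = (1/2)·(x_2/x_1)^(3). Set equal to p_1/p_2.
Solve for the ratio: x_2/x_1 = [2·p_1/p_2]^(1/3).
Substitute x_2 = (x_2/x_1)·x_1 into the budget: x_1* = m/(p_1 + p_2·(x_2/x_1)).
Numerically x_2/x_1 = 1.259921, so x_1* = 68/(4 + 4·1.259921) = 7.5224.
At m' = 102: x_1* = 11.2836. Change: 11.2836 − 7.5224 = 3.7612.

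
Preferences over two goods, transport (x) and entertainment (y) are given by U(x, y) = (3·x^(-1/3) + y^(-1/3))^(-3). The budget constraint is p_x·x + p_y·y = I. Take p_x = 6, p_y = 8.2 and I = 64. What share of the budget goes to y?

MU_x ∝ 3·x^(-4/3), MU_y ∝ y^(-4/3), so MRS = 3·(y/x)^(4/3) = p_x/p_y.
Hence y/x = ((1/3)·p_x/p_y)^(1/(4/3)), i.e. raised to the 0.75 power.
Substitute y = (y/x)·x into the budget: x* = I/(p_x + p_y·(y/x)).
Numerically y/x = 0.347066, so x* = 64/(6 + 8.2·0.347066) = 7.235 and y* = 0.347066·7.235 = 2.511.
Expenditure on y: 8.2·2.511 = 20.5903; share = 0.3217.

share on y = 0.3217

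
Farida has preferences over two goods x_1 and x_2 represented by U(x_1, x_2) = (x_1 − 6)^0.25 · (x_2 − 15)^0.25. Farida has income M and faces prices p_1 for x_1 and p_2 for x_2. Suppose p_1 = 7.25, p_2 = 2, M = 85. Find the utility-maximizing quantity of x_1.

This is Cobb-Douglas in (x_1−6, x_2−15): tangency gives 0.25·p_2·(x_2−15) = 0.25·p_1·(x_1−6).
Substituting into the budget: x_1* = 6 + 0.5·(M − 6·p_1 − 15·p_2)/p_1, and x_2* = 15 + 0.5·(…)/p_2.
Discretionary income = 85 − 6·7.25 − 15·2 = 11.5; x_1* = 6 + 0.5·11.5/7.25 = 6.7931.

x_1* = 6.7931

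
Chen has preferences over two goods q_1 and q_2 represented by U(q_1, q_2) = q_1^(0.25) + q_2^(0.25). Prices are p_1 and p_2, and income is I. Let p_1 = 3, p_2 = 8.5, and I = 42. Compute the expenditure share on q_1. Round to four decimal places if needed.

With the ratio pinned down, the budget gives q_1* = I/(p_1 + p_2·(q_2/q_1)) and q_2* = (q_2/q_1)·q_1*.
Numerically q_2/q_1 = 0.249423, so q_1* = 42/(3 + 8.5·0.249423) = 8.203 and q_2* = 0.249423·8.203 = 2.046.
Expenditure on q_1: 3·8.203 = 24.6089; share = 0.5859.

share on q_1 = 0.5859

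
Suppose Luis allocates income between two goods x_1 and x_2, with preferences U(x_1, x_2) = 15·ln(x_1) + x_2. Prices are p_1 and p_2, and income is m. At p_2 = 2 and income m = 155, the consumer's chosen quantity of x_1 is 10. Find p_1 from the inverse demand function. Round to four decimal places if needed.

Set MRS = p_1/p_2: (15/x_1)/1 = p_1/p_2.
So x_1*(p_1,p_2) = 15·p_2/p_1, independent of income; and x_2* = (m − 15·p_2)/p_2.
Set x_1* = 10 in the demand function and solve for p_1: p_1 = 3.

p_1 = 3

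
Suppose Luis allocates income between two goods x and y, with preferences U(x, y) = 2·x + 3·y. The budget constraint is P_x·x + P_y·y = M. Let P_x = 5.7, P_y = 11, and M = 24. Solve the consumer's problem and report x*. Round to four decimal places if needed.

x* = 4.2105

Numerically: x* = 4.2105, y* = 0.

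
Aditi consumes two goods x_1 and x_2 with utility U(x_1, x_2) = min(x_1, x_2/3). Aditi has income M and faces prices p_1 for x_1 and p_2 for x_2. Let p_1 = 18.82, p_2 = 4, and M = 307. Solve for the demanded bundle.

x_1* = 9.9611, x_2* = 29.8832

With perfect complements, no substitution: consume in ratio x_1:x_2 = 1:3.
Budget: p_1·x_1 + p_2·3·x_1 = M, so (p_1 + 3·p_2)·x_1 = M.
Demand: x_1*(p_1,p_2,M) = M/(p_1 + 3·p_2), x_2* = 3·M/(p_1 + 3·p_2).
Here 18.82 + 3·4 = 30.82, giving x_1* = 9.9611 and x_2* = 29.8832.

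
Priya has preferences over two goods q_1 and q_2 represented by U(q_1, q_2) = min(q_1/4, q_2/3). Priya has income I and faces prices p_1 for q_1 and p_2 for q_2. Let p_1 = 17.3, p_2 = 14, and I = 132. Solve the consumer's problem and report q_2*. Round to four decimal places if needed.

Leontief preferences: the optimum is at the kink where q_1/4 = q_2/3, i.e. q_2 = (3/4)·q_1.
Budget: p_1·q_1 + p_2·(3/4)·q_1 = I, so (4·p_1 + 3·p_2)·q_1 = 4·I.
Demand: q_1*(p_1,p_2,I) = 4·I/(4·p_1 + 3·p_2), q_2* = 3·I/(4·p_1 + 3·p_2).
Here 4·17.3 + 3·14 = 111.2, giving q_2* = 3.5612.

q_2* = 3.5612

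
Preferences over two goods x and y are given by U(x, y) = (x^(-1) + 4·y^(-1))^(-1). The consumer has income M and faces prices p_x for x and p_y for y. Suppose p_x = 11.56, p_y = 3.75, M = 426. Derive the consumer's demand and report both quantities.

MU_x ∝ x^(-2), MU_y ∝ 4·y^(-2), so MRS = (1/4)·(y/x)^(2) = p_x/p_y.
Hence y/x = (4·p_x/p_y)^(1/(2)), i.e. raised to the 0.5 power.
Substitute y = (y/x)·x into the budget: x* = M/(p_x + p_y·(y/x)).
Numerically y/x = 3.511505, so x* = 426/(11.56 + 3.75·3.511505) = 17.2273 and y* = 3.511505·17.2273 = 60.4939.

x* = 17.2273, y* = 60.4939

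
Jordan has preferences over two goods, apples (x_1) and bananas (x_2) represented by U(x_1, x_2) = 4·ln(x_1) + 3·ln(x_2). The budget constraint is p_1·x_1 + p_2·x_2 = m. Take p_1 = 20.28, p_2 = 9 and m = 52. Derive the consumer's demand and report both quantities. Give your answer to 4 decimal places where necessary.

MU_x_1/MU_x_2 = (4·x_2)/(3·x_1); tangency sets this equal to p_1/p_2.
Rearranging, p_2·x_2 = (3/4)·p_1·x_1. Substituting into the budget gives p_1·x_1·(1 + (3/4)) = m.
Demand: x_1*(p_1,p_2,m) = 4/7·m/p_1 and x_2* = 3/7·m/p_2.
At p_1=20.28, p_2=9, m=52: x_1* = 4/7·52/20.28 = 1.4652, x_2* = 2.4762.

x_1* = 1.4652, x_2* = 2.4762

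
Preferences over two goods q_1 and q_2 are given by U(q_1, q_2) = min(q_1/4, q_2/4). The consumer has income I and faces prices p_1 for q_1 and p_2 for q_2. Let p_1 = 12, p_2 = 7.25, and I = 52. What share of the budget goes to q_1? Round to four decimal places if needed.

With perfect complements, no substitution: consume in ratio q_1:q_2 = 4:4.
Budget: p_1·q_1 + p_2·q_1 = I, so (4·p_1 + 4·p_2)·q_1 = 4·I.
Demand: q_1*(p_1,p_2,I) = 4·I/(4·p_1 + 4·p_2), q_2* = 4·I/(4·p_1 + 4·p_2).
Here 4·12 + 4·7.25 = 77, giving q_1* = 2.7013 and q_2* = 2.7013.
Expenditure on q_1: 12·2.7013 = 32.4156; share = 0.6234.

share on q_1 = 0.6234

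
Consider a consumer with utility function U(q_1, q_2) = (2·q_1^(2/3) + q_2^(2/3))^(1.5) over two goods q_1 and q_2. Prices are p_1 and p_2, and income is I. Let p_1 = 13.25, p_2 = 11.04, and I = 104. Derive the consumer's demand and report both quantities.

q_1* = 6.6514, q_2* = 1.4374

Numerically q_2/q_1 = 0.216098, so q_1* = 104/(13.25 + 11.04·0.216098) = 6.6514 and q_2* = 0.216098·6.6514 = 1.4374.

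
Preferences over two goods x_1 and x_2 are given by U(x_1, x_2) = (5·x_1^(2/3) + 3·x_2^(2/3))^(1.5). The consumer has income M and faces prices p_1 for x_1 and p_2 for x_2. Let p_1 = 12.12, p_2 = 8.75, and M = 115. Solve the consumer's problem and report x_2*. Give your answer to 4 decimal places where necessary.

Substitute x_2 = (x_2/x_1)·x_1 into the budget: x_1* = M/(p_1 + p_2·(x_2/x_1)).
Numerically x_2/x_1 = 0.574034, so x_1* = 115/(12.12 + 8.75·0.574034) = 6.7084 and x_2* = 0.574034·6.7084 = 3.8508.

x_2* = 3.8508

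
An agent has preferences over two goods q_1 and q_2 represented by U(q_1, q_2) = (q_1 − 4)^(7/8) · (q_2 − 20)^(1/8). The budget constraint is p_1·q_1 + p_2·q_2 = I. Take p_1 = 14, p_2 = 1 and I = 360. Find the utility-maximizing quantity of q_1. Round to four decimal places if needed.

MRS = 7·(q_2−20)/(q_1−4). Tangency with p_1/p_2 gives q_2−20 = (1/7)·(p_1/p_2)·(q_1−4).
Substituting into the budget: q_1* = 4 + 0.875·(I − 4·p_1 − 20·p_2)/p_1, and q_2* = 20 + 0.125·(…)/p_2.
Discretionary income = 360 − 4·14 − 20·1 = 284; q_1* = 4 + 0.875·284/14 = 21.75.

q_1* = 21.75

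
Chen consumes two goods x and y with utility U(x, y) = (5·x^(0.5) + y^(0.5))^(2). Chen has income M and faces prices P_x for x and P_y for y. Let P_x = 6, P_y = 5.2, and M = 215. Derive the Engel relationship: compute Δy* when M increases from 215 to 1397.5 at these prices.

Δy* = 10.0325

From the CES first-order condition, 5·(y/x)^(0.5) = P_x/P_y.
Hence y/x = ((1/5)·P_x/P_y)^(1/(0.5)), i.e. raised to the 2 power.
Substitute y = (y/x)·x into the budget: x* = M/(P_x + P_y·(y/x)).
Numerically y/x = 0.053254, so x* = 215/(6 + 5.2·0.053254) = 34.2525 and y* = 0.053254·34.2525 = 1.8241.
At M' = 1397.5: y* = 11.8566. Change: 11.8566 − 1.8241 = 10.0325.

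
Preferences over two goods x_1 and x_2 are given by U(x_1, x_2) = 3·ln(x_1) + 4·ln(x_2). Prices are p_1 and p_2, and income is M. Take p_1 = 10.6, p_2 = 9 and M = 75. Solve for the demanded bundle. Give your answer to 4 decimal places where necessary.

x_1* = 3.0323, x_2* = 4.7619

MU_x_1/MU_x_2 = (3·x_2)/(4·x_1); tangency sets this equal to p_1/p_2.
Rearranging, p_2·x_2 = (4/3)·p_1·x_1. Substituting into the budget gives p_1·x_1·(1 + (4/3)) = M.
Demand: x_1*(p_1,p_2,M) = 3/7·M/p_1 and x_2* = 4/7·M/p_2.
At p_1=10.6, p_2=9, M=75: x_1* = 3/7·75/10.6 = 3.0323, x_2* = 4.7619.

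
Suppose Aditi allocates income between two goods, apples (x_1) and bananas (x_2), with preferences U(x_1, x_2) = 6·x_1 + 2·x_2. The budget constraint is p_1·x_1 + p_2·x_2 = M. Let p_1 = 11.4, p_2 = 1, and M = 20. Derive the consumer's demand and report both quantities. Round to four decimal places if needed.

Perfect substitutes: compare marginal utility per dollar. 6/p_1 vs 2/p_2 → 0.5263 vs 2.
x_2 gives more utility per dollar, so spend all income on x_2: x_2* = M/p_2, x_1* = 0.
Numerically: x_1* = 0, x_2* = 20.

x_1* = 0, x_2* = 20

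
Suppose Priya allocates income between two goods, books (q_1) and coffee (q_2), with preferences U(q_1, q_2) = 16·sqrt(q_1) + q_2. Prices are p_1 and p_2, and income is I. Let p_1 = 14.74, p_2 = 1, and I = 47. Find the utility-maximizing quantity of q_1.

q_1* = 0.2946

Set MRS = p_1/p_2: 8·q_1^(−1/2) = p_1/p_2.
Solve: √q_1 = 8·p_2/p_1, so q_1*(p_1,p_2) = (8·p_2/p_1)², and q_2* = (I − p_1·q_1*)/p_2.
Plugging in: q_1* = (8·1/14.74)² = 0.2946.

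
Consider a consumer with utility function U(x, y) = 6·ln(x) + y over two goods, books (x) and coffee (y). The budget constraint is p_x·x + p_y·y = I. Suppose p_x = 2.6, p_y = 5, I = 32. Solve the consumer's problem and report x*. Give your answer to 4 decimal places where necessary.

x* = 11.5385

Set MRS = p_x/p_y: (6/x)/1 = p_x/p_y.
So x*(p_x,p_y) = 6·p_y/p_x, independent of income; and y* = (I − 6·p_y)/p_y.
At the given prices: x* = 6·5/2.6 = 11.5385.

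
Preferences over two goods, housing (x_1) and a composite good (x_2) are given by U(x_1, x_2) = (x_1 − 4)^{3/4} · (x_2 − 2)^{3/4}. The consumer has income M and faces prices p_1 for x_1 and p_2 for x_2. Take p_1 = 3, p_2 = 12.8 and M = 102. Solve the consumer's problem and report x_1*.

Let x_1' = x_1−4, x_2' = x_2−2. MRS = x_2'/x_1' = p_1/p_2.
After buying the subsistence bundle (4, 2), a share 0.5 of the remaining income goes to x_1: x_1* = 4 + 0.5·(M − 4p_1 − 2p_2)/p_1.
Discretionary income = 102 − 4·3 − 2·12.8 = 64.4; x_1* = 4 + 0.5·64.4/3 = 14.7333.

x_1* = 14.7333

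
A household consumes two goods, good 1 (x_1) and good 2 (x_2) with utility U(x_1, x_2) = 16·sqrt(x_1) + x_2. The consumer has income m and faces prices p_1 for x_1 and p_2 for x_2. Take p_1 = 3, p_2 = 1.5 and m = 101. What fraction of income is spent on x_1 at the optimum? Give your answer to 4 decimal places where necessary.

share on x_1 = 0.4752

MU_x_1 = 8/√x_1, MU_x_2 = 1. Tangency: 8/√x_1 = p_1/p_2.
Thus x_1* = (8·p_2/p_1)² — independent of m — with the rest of income spent on x_2.
Plugging in: x_1* = (8·1.5/3)² = 16, x_2* = 35.3333.
Expenditure on x_1: 3·16 = 48; share = 0.4752.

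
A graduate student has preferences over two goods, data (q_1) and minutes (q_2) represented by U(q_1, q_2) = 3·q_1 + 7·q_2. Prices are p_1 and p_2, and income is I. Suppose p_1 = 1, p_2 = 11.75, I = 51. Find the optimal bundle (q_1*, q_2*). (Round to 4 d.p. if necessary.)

q_1* = 51, q_2* = 0

q_1 gives more utility per dollar, so spend all income on q_1: q_1* = I/p_1, q_2* = 0.
Numerically: q_1* = 51, q_2* = 0.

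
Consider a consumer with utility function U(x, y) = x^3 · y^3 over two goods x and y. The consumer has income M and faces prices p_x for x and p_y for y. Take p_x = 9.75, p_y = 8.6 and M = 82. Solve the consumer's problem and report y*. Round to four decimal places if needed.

y* = 4.7674

MU_x/MU_y = (3·y)/(3·x); tangency sets this equal to p_x/p_y.
So 3·p_y·y = 3·p_x·x; combined with the budget, a share 0.5 of income goes to x.
Demand: x*(p_x,p_y,M) = 0.5·M/p_x and y* = 0.5·M/p_y.
At p_x=9.75, p_y=8.6, M=82: y* = 0.5·82/8.6 = 4.7674.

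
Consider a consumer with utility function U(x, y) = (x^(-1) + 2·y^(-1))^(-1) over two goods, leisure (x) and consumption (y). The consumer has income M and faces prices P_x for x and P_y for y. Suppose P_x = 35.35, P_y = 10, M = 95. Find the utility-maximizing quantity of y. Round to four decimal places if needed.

MU_x ∝ x^(-2), MU_y ∝ 2·y^(-2), so MRS = (1/2)·(y/x)^(2) = P_x/P_y.
Solve for the ratio: y/x = [2·P_x/P_y]^(0.5).
Substitute y = (y/x)·x into the budget: x* = M/(P_x + P_y·(y/x)).
Numerically y/x = 2.658947, so x* = 95/(35.35 + 10·2.658947) = 1.5338 and y* = 2.658947·1.5338 = 4.0782.

y* = 4.0782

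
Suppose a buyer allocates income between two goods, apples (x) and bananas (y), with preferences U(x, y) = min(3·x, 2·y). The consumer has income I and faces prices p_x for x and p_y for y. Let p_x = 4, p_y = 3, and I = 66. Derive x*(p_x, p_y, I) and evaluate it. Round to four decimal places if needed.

x* = 7.7647

Leontief preferences: the optimum is at the kink where x/2 = y/3, i.e. y = (3/2)·x.
Budget: p_x·x + p_y·(3/2)·x = I, so (2·p_x + 3·p_y)·x = 2·I.
Demand: x*(p_x,p_y,I) = 2·I/(2·p_x + 3·p_y), y* = 3·I/(2·p_x + 3·p_y).
Here 2·4 + 3·3 = 17, giving x* = 7.7647.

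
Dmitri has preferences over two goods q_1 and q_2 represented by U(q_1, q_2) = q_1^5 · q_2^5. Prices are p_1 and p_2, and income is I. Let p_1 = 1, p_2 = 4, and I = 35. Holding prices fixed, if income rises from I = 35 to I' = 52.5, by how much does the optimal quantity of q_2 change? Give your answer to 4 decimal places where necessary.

Δq_2* = 2.1875

The MRS is q_2/q_1. Set MRS = p_1/p_2.
So 5·p_2·q_2 = 5·p_1·q_1; combined with the budget, a share 0.5 of income goes to q_1.
Demand: q_1*(p_1,p_2,I) = 0.5·I/p_1 and q_2* = 0.5·I/p_2.
At p_1=1, p_2=4, I=35: q_2* = 0.5·35/4 = 4.375.
At I' = 52.5: q_2* = 6.5625. Change: 6.5625 − 4.375 = 2.1875.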